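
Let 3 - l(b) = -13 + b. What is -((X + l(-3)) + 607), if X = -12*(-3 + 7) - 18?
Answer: -560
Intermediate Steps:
l(b) = 16 - b (l(b) = 3 - (-13 + b) = 3 + (13 - b) = 16 - b)
X = -66 (X = -12*4 - 18 = -48 - 18 = -66)
-((X + l(-3)) + 607) = -((-66 + (16 - 1*(-3))) + 607) = -((-66 + (16 + 3)) + 607) = -((-66 + 19) + 607) = -(-47 + 607) = -1*560 = -560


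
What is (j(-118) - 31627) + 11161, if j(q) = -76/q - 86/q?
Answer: -1207413/59 ≈ -20465.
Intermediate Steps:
j(q) = -162/q
(j(-118) - 31627) + 11161 = (-162/(-118) - 31627) + 11161 = (-162*(-1/118) - 31627) + 11161 = (81/59 - 31627) + 11161 = -1865912/59 + 11161 = -1207413/59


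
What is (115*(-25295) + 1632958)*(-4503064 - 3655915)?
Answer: 10410587957693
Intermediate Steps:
(115*(-25295) + 1632958)*(-4503064 - 3655915) = (-2908925 + 1632958)*(-8158979) = -1275967*(-8158979) = 10410587957693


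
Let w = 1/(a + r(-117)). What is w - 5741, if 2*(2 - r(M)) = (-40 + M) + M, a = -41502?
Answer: -237464984/41363 ≈ -5741.0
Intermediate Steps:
r(M) = 22 - M (r(M) = 2 - ((-40 + M) + M)/2 = 2 - (-40 + 2*M)/2 = 2 + (20 - M) = 22 - M)
w = -1/41363 (w = 1/(-41502 + (22 - 1*(-117))) = 1/(-41502 + (22 + 117)) = 1/(-41502 + 139) = 1/(-41363) = -1/41363 ≈ -2.4176e-5)
w - 5741 = -1/41363 - 5741 = -237464984/41363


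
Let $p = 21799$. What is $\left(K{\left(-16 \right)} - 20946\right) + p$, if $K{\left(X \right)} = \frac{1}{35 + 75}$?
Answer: $\frac{93831}{110} \approx 853.01$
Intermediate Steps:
$K{\left(X \right)} = \frac{1}{110}$
$\left(K{\left(-16 \right)} - 20946\right) + p = \left(\frac{1}{110} - 20946\right) + 21799 = - \frac{2304059}{110} + 21799 = \frac{93831}{110}$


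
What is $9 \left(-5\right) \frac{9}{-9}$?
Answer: $45$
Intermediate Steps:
$9 \left(-5\right) \frac{9}{-9} = - 45 \cdot 9 \left(- \frac{1}{9}\right) = \left(-45\right) \left(-1\right) = 45$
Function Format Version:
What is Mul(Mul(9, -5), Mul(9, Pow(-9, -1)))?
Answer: 45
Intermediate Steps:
Mul(Mul(9, -5), Mul(9, Pow(-9, -1))) = Mul(-45, Mul(9, Rational(-1, 9))) = Mul(-45, -1) = 45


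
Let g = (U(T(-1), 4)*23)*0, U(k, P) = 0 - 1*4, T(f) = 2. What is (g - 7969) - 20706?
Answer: -28675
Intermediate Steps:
U(k, P) = -4 (U(k, P) = 0 - 4 = -4)
g = 0 (g = -4*23*0 = -92*0 = 0)
(g - 7969) - 20706 = (0 - 7969) - 20706 = -7969 - 20706 = -28675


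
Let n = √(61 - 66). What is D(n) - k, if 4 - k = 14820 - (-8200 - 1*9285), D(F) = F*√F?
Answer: 32301 + 5^(¾)*I^(3/2) ≈ 32299.0 + 2.3644*I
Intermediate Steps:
n = I*√5 (n = √(-5) = I*√5 ≈ 2.2361*I)
D(F) = F^(3/2)
k = -32301 (k = 4 - (14820 - (-8200 - 1*9285)) = 4 - (14820 - (-8200 - 9285)) = 4 - (14820 - 1*(-17485)) = 4 - (14820 + 17485) = 4 - 1*32305 = 4 - 32305 = -32301)
D(n) - k = (I*√5)^(3/2) - 1*(-32301) = 5^(¾)*I^(3/2) + 32301 = 32301 + 5^(¾)*I^(3/2)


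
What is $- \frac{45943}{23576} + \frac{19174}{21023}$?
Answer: $- \frac{513813465}{495638248} \approx -1.0367$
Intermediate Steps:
$- \frac{45943}{23576} + \frac{19174}{21023} = - \frac{513813465}{495638248}$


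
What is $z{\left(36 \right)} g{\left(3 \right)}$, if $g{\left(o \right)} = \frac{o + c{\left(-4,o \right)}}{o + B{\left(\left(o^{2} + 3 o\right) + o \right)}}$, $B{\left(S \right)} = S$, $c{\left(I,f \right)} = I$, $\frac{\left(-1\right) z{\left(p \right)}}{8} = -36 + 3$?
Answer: $-11$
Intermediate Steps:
$z{\left(p \right)} = 264$ ($z{\left(p \right)} = - 8 \left(-36 + 3\right) = \left(-8\right) \left(-33\right) = 264$)
$g{\left(o \right)} = \frac{-4 + o}{o^{2} + 5 o}$ ($g{\left(o \right)} = \frac{o - 4}{o + \left(\left(o^{2} + 3 o\right) + o\right)} = \frac{-4 + o}{o + \left(o^{2} + 4 o\right)} = \frac{-4 + o}{o^{2} + 5 o}$)
$z{\left(36 \right)} g{\left(3 \right)} = 264 \frac{-4 + 3}{3 \left(5 + 3\right)} = 264 \cdot \frac{1}{3} \cdot \frac{1}{8} \left(-1\right) = 264 \left(- \frac{1}{24}\right) = -11$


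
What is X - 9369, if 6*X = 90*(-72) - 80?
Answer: -31387/3 ≈ -10462.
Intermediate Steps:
X = -3280/3 (X = (90*(-72) - 80)/6 = (-6480 - 80)/6 = (⅙)*(-6560) = -3280/3 ≈ -1093.3)
X - 9369 = -3280/3 - 9369 = -31387/3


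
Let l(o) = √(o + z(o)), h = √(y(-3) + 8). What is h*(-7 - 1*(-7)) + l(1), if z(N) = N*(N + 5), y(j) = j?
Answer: √7 ≈ 2.6458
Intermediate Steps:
h = √5 (h = √(-3 + 8) = √5 ≈ 2.2361)
z(N) = N*(5 + N)
l(o) = √(o + o*(5 + o))
h*(-7 - 1*(-7)) + l(1) = √5*(-7 - 1*(-7)) + √(1*(6 + 1)) = √5*(-7 + 7) + √(1*7) = √5*0 + √7 = 0 + √7 = √7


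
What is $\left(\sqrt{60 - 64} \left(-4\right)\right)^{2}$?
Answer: $-64$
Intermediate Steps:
$\left(\sqrt{60 - 64} \left(-4\right)\right)^{2} = \left(\sqrt{-4} \left(-4\right)\right)^{2} = \left(2 i \left(-4\right)\right)^{2} = \left(- 8 i\right)^{2} = -64$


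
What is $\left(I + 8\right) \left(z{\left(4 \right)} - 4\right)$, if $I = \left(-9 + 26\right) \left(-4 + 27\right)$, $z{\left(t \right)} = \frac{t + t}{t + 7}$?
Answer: $- \frac{14364}{11} \approx -1305.8$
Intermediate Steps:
$z{\left(t \right)} = \frac{2 t}{7 + t}$
$I = 391$ ($I = 17 \cdot 23 = 391$)
$\left(I + 8\right) \left(z{\left(4 \right)} - 4\right) = \left(391 + 8\right) \left(2 \cdot 4 \frac{1}{7 + 4} - 4\right) = 399 \left(2 \cdot 4 \cdot \frac{1}{11} - 4\right) = 399 \left(\frac{8}{11} - 4\right) = 399 \left(- \frac{36}{11}\right) = - \frac{14364}{11}$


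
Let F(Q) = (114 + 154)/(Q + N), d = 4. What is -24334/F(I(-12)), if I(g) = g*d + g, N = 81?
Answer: -255507/134 ≈ -1906.8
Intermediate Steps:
I(g) = 5*g (I(g) = g*4 + g = 4*g + g = 5*g)
F(Q) = 268/(81 + Q) (F(Q) = (114 + 154)/(Q + 81) = 268/(81 + Q))
-24334/F(I(-12)) = -24334/(268/(81 + 5*(-12))) = -24334/(268/(81 - 60)) = -24334/(268/21) = -24334/(268*(1/21)) = -24334/268/21 = -24334*21/268 = -255507/134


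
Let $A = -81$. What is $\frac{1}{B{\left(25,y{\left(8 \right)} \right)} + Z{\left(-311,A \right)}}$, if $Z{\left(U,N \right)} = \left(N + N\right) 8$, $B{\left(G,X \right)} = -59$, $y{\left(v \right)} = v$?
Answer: $- \frac{1}{1355} \approx -0.00073801$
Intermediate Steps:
$Z{\left(U,N \right)} = 16 N$ ($Z{\left(U,N \right)} = 2 N 8 = 16 N$)
$\frac{1}{B{\left(25,y{\left(8 \right)} \right)} + Z{\left(-311,A \right)}} = \frac{1}{-59 + 16 \left(-81\right)} = \frac{1}{-59 - 1296} = \frac{1}{-1355} = - \frac{1}{1355}$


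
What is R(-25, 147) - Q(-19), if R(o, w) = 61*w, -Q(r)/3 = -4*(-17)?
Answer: 9171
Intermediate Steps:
Q(r) = -204 (Q(r) = -(-12)*(-17) = -3*68 = -204)
R(-25, 147) - Q(-19) = 61*147 - 1*(-204) = 8967 + 204 = 9171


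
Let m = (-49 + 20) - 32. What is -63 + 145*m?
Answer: -8908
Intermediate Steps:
m = -61 (m = -29 - 32 = -61)
-63 + 145*m = -63 + 145*(-61) = -63 - 8845 = -8908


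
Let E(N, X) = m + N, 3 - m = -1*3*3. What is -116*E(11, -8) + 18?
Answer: -2650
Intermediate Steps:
m = 12 (m = 3 - (-1*3)*3 = 3 - (-3)*3 = 3 - 1*(-9) = 3 + 9 = 12)
E(N, X) = 12 + N
-116*E(11, -8) + 18 = -116*(12 + 11) + 18 = -116*23 + 18 = -2668 + 18 = -2650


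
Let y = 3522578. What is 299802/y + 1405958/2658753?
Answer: 2874848093315/4682832412617 ≈ 0.61391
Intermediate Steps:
299802/y + 1405958/2658753 = 299802/3522578 + 1405958/2658753 = 299802*(1/3522578) + 1405958*(1/2658753) = 149901/1761289 + 1405958/2658753 = 2874848093315/4682832412617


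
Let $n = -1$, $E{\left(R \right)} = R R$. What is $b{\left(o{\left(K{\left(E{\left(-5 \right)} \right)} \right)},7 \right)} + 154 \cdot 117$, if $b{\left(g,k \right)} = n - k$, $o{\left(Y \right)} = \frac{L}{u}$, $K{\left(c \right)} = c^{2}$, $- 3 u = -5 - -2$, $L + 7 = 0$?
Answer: $18010$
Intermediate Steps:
$L = -7$ ($L = -7 + 0 = -7$)
$u = 1$ ($u = - \frac{-5 - -2}{3} = - \frac{-5 + 2}{3} = \left(- \frac{1}{3}\right) \left(-3\right) = 1$)
$E{\left(R \right)} = R^{2}$
$o{\left(Y \right)} = -7$ ($o{\left(Y \right)} = - \frac{7}{1} = \left(-7\right) 1 = -7$)
$b{\left(g,k \right)} = -1 - k$
$b{\left(o{\left(K{\left(E{\left(-5 \right)} \right)} \right)},7 \right)} + 154 \cdot 117 = \left(-1 - 7\right) + 154 \cdot 117 = \left(-1 - 7\right) + 18018 = -8 + 18018 = 18010$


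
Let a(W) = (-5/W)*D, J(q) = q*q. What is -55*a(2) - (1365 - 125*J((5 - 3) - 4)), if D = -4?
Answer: -1415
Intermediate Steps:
J(q) = q²
a(W) = 20/W (a(W) = (-5/W)*(-4) = -5/W*(-4) = 20/W)
-55*a(2) - (1365 - 125*J((5 - 3) - 4)) = -1100/2 - (1365 - 125*((5 - 3) - 4)²) = -1100/2 - (1365 - 125*(2 - 4)²) = -55*10 - (1365 - 125*(-2)²) = -550 - (1365 - 125*4) = -550 - (1365 - 500) = -550 - 1*865 = -550 - 865 = -1415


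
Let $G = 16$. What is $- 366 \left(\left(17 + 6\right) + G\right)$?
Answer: $-14274$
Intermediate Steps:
$- 366 \left(\left(17 + 6\right) + G\right) = - 366 \left(\left(17 + 6\right) + 16\right) = - 366 \left(23 + 16\right) = \left(-366\right) 39 = -14274$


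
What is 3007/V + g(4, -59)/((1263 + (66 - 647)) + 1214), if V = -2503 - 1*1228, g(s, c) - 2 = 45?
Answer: -5525915/7073976 ≈ -0.78116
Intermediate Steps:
g(s, c) = 47 (g(s, c) = 2 + 45 = 47)
V = -3731 (V = -2503 - 1228 = -3731)
3007/V + g(4, -59)/((1263 + (66 - 647)) + 1214) = 3007/(-3731) + 47/((1263 + (66 - 647)) + 1214) = 3007*(-1/3731) + 47/((1263 - 581) + 1214) = -3007/3731 + 47/(682 + 1214) = -3007/3731 + 47/1896 = -5525915/7073976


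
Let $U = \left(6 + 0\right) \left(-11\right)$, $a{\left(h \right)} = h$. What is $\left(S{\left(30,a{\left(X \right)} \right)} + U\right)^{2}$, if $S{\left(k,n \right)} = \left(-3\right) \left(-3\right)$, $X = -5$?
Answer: $3249$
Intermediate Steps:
$S{\left(k,n \right)} = 9$
$U = -66$ ($U = 6 \left(-11\right) = -66$)
$\left(S{\left(30,a{\left(X \right)} \right)} + U\right)^{2} = \left(9 - 66\right)^{2} = \left(-57\right)^{2} = 3249$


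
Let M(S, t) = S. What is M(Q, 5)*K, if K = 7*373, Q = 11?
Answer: 28721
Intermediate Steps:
K = 2611
M(Q, 5)*K = 11*2611 = 28721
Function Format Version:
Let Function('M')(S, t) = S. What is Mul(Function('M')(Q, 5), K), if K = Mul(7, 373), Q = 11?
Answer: 28721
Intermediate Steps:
K = 2611
Mul(Function('M')(Q, 5), K) = Mul(11, 2611) = 28721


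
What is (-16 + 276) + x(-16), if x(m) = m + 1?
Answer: 245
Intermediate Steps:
x(m) = 1 + m
(-16 + 276) + x(-16) = (-16 + 276) + (1 - 16) = 260 - 15 = 245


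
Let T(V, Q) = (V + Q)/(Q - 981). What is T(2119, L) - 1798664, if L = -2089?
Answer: -552189851/307 ≈ -1.7987e+6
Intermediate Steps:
T(V, Q) = (Q + V)/(-981 + Q)
T(2119, L) - 1798664 = (-2089 + 2119)/(-981 - 2089) - 1798664 = 30/(-3070) - 1798664 = -1/3070*30 - 1798664 = -3/307 - 1798664 = -552189851/307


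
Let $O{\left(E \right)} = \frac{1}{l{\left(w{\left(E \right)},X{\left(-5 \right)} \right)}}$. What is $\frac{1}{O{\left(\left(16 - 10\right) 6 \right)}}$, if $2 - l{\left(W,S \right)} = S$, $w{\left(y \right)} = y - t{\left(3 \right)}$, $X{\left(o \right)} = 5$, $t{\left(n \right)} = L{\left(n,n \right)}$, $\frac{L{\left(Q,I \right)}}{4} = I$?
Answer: $-3$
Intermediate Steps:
$L{\left(Q,I \right)} = 4 I$
$t{\left(n \right)} = 4 n$
$w{\left(y \right)} = -12 + y$ ($w{\left(y \right)} = y - 4 \cdot 3 = y - 12 = -12 + y$)
$l{\left(W,S \right)} = 2 - S$
$O{\left(E \right)} = - \frac{1}{3}$ ($O{\left(E \right)} = \frac{1}{2 - 5} = \frac{1}{-3} = - \frac{1}{3}$)
$\frac{1}{O{\left(\left(16 - 10\right) 6 \right)}} = \frac{1}{- \frac{1}{3}} = -3$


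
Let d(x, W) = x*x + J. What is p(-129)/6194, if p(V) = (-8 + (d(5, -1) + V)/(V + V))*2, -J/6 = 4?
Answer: -968/399513 ≈ -0.0024230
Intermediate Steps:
J = -24 (J = -6*4 = -24)
d(x, W) = -24 + x² (d(x, W) = x*x - 24 = x² - 24 = -24 + x²)
p(V) = -16 + (1 + V)/V (p(V) = (-8 + ((-24 + 5²) + V)/(V + V))*2 = (-8 + ((-24 + 25) + V)/((2*V)))*2 = (-8 + (1 + V)*(1/(2*V)))*2 = (-8 + (1 + V)/(2*V))*2 = -16 + (1 + V)/V)
p(-129)/6194 = (-15 + 1/(-129))/6194 = (-15 - 1/129)*(1/6194) = -1936/129*1/6194 = -968/399513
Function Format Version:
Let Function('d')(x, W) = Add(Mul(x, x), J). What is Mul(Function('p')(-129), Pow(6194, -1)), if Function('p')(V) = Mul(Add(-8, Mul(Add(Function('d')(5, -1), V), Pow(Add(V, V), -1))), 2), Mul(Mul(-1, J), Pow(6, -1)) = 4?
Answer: Rational(-968, 399513) ≈ -0.0024230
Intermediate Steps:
J = -24 (J = Mul(-6, 4) = -24)
Function('d')(x, W) = Add(-24, Pow(x, 2)) (Function('d')(x, W) = Add(Mul(x, x), -24) = Add(Pow(x, 2), -24) = Add(-24, Pow(x, 2)))
Function('p')(V) = Add(-16, Mul(Pow(V, -1), Add(1, V))) (Function('p')(V) = Mul(Add(-8, Mul(Add(Add(-24, Pow(5, 2)), V), Pow(Add(V, V), -1))), 2) = Mul(Add(-8, Mul(Add(Add(-24, 25), V), Pow(Mul(2, V), -1))), 2) = Mul(Add(-8, Mul(Add(1, V), Mul(Rational(1, 2), Pow(V, -1)))), 2) = Mul(Add(-8, Mul(Rational(1, 2), Pow(V, -1), Add(1, V))), 2) = Add(-16, Mul(Pow(V, -1), Add(1, V))))
Mul(Function('p')(-129), Pow(6194, -1)) = Mul(Add(-15, Pow(-129, -1)), Pow(6194, -1)) = Mul(Add(-15, Rational(-1, 129)), Rational(1, 6194)) = Mul(Rational(-1936, 129), Rational(1, 6194)) = Rational(-968, 399513)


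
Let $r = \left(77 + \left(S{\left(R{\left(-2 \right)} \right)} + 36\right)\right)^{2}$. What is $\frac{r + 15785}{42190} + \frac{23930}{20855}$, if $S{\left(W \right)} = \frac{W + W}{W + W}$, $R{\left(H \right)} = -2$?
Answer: $\frac{321966891}{175974490} \approx 1.8296$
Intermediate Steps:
$S{\left(W \right)} = 1$ ($S{\left(W \right)} = \frac{2 W}{2 W} = 2 W \frac{1}{2 W} = 1$)
$r = 12996$ ($r = \left(77 + \left(1 + 36\right)\right)^{2} = \left(77 + 37\right)^{2} = 114^{2} = 12996$)
$\frac{r + 15785}{42190} + \frac{23930}{20855} = \frac{12996 + 15785}{42190} + \frac{23930}{20855} = 28781 \cdot \frac{1}{42190} + 23930 \cdot \frac{1}{20855} = \frac{28781}{42190} + \frac{4786}{4171} = \frac{321966891}{175974490}$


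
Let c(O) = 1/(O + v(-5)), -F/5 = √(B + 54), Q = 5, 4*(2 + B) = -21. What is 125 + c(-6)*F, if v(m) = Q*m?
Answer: 125 + 5*√187/62 ≈ 126.10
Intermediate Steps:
B = -29/4 (B = -2 + (¼)*(-21) = -2 - 21/4 = -29/4 ≈ -7.2500)
v(m) = 5*m
F = -5*√187/2 (F = -5*√(-29/4 + 54) = -5*√187/2 ≈ -34.187)
c(O) = 1/(-25 + O) (c(O) = 1/(O + 5*(-5)) = 1/(O - 25) = 1/(-25 + O))
125 + c(-6)*F = 125 + (-5*√187/2)/(-25 - 6) = 125 + (-5*√187/2)/(-31) = 125 - (-5)*√187/62 = 125 + 5*√187/62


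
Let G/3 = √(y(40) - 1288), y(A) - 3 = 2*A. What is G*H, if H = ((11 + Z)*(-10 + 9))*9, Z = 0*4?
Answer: -297*I*√1205 ≈ -10310.0*I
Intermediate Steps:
Z = 0
y(A) = 3 + 2*A
H = -99 (H = ((11 + 0)*(-10 + 9))*9 = (11*(-1))*9 = -11*9 = -99)
G = 3*I*√1205 (G = 3*√((3 + 2*40) - 1288) = 3*√((3 + 80) - 1288) = 3*√(83 - 1288) = 3*√(-1205) = 3*(I*√1205) = 3*I*√1205 ≈ 104.14*I)
G*H = (3*I*√1205)*(-99) = -297*I*√1205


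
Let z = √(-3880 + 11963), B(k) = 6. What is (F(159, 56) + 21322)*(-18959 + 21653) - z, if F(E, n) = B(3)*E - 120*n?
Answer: 41907864 - √8083 ≈ 4.1908e+7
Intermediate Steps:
F(E, n) = -120*n + 6*E (F(E, n) = 6*E - 120*n = -120*n + 6*E)
z = √8083 ≈ 89.906
(F(159, 56) + 21322)*(-18959 + 21653) - z = ((-120*56 + 6*159) + 21322)*(-18959 + 21653) - √8083 = ((-6720 + 954) + 21322)*2694 - √8083 = (-5766 + 21322)*2694 - √8083 = 15556*2694 - √8083 = 41907864 - √8083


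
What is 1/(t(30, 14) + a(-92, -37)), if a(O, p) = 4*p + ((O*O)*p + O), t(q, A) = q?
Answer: -1/313378 ≈ -3.1910e-6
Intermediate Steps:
a(O, p) = O + 4*p + p*O**2 (a(O, p) = 4*p + (O**2*p + O) = 4*p + (p*O**2 + O) = 4*p + (O + p*O**2) = O + 4*p + p*O**2)
1/(t(30, 14) + a(-92, -37)) = 1/(30 + (-92 + 4*(-37) - 37*(-92)**2)) = 1/(30 + (-92 - 148 - 37*8464)) = 1/(30 + (-92 - 148 - 313168)) = 1/(30 - 313408) = 1/(-313378) = -1/313378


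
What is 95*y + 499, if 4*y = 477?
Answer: 47311/4 ≈ 11828.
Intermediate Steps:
y = 477/4 (y = (1/4)*477 = 477/4 ≈ 119.25)
95*y + 499 = 95*(477/4) + 499 = 45315/4 + 499 = 47311/4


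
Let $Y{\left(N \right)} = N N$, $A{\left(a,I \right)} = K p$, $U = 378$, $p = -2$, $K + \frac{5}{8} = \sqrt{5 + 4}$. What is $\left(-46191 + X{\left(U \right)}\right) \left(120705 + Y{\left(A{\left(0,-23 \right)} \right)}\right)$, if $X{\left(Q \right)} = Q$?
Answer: $- \frac{88494269133}{16} \approx -5.5309 \cdot 10^{9}$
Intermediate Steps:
$K = \frac{19}{8}$ ($K = - \frac{5}{8} + \sqrt{5 + 4} = - \frac{5}{8} + \sqrt{9} = - \frac{5}{8} + 3 = \frac{19}{8} \approx 2.375$)
$A{\left(a,I \right)} = - \frac{19}{4}$ ($A{\left(a,I \right)} = \frac{19}{8} \left(-2\right) = - \frac{19}{4}$)
$Y{\left(N \right)} = N^{2}$
$\left(-46191 + X{\left(U \right)}\right) \left(120705 + Y{\left(A{\left(0,-23 \right)} \right)}\right) = \left(-46191 + 378\right) \left(120705 + \left(- \frac{19}{4}\right)^{2}\right) = - 45813 \left(120705 + \frac{361}{16}\right) = \left(-45813\right) \frac{1931641}{16} = - \frac{88494269133}{16}$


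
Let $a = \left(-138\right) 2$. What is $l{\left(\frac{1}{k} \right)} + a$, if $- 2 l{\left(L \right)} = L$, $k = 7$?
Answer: $- \frac{3865}{14} \approx -276.07$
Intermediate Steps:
$a = -276$
$l{\left(L \right)} = - \frac{L}{2}$
$l{\left(\frac{1}{k} \right)} + a = - \frac{1}{2 \cdot 7} - 276 = \left(- \frac{1}{2}\right) \frac{1}{7} - 276 = - \frac{1}{14} - 276 = - \frac{3865}{14}$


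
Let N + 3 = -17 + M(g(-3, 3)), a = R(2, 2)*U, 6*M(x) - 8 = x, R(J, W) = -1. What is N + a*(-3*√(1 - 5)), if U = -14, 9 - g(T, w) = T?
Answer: -50/3 - 84*I ≈ -16.667 - 84.0*I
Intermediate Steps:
g(T, w) = 9 - T
M(x) = 4/3 + x/6
a = 14 (a = -1*(-14) = 14)
N = -50/3 (N = -3 + (-17 + (4/3 + (9 - 1*(-3))/6)) = -3 + (-17 + (4/3 + (9 + 3)/6)) = -3 + (-17 + (4/3 + (⅙)*12)) = -3 + (-17 + (4/3 + 2)) = -3 + (-17 + 10/3) = -3 - 41/3 = -50/3 ≈ -16.667)
N + a*(-3*√(1 - 5)) = -50/3 + 14*(-3*√(1 - 5)) = -50/3 + 14*(-6*I) = -50/3 - 84*I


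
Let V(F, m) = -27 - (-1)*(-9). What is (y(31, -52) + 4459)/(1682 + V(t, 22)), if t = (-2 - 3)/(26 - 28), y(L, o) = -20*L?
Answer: 3839/1646 ≈ 2.3323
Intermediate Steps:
t = 5/2 (t = -5/(-2) = -5*(-½) = 5/2 ≈ 2.5000)
V(F, m) = -36 (V(F, m) = -27 - 1*9 = -27 - 9 = -36)
(y(31, -52) + 4459)/(1682 + V(t, 22)) = (-20*31 + 4459)/(1682 - 36) = (-620 + 4459)/1646 = 3839*(1/1646) = 3839/1646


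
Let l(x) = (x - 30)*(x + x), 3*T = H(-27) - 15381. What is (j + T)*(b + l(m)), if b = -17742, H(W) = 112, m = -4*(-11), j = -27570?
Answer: 1617633290/3 ≈ 5.3921e+8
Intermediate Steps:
m = 44
T = -15269/3 (T = (112 - 15381)/3 = (⅓)*(-15269) = -15269/3 ≈ -5089.7)
l(x) = 2*x*(-30 + x) (l(x) = (-30 + x)*(2*x) = 2*x*(-30 + x))
(j + T)*(b + l(m)) = (-27570 - 15269/3)*(-17742 + 2*44*(-30 + 44)) = -97979*(-17742 + 2*44*14)/3 = -97979*(-17742 + 1232)/3 = -97979/3*(-16510) = 1617633290/3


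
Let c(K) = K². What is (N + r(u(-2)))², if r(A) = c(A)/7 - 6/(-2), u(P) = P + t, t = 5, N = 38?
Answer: 87616/49 ≈ 1788.1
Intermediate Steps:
u(P) = 5 + P (u(P) = P + 5 = 5 + P)
r(A) = 3 + A²/7 (r(A) = A²/7 - 6/(-2) = A²*(⅐) - 6*(-½) = A²/7 + 3 = 3 + A²/7)
(N + r(u(-2)))² = (38 + (3 + (5 - 2)²/7))² = (38 + (3 + (⅐)*3²))² = (38 + (3 + (⅐)*9))² = (38 + (3 + 9/7))² = (38 + 30/7)² = (296/7)² = 87616/49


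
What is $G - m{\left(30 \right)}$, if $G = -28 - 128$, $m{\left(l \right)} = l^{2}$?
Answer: $-1056$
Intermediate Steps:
$G = -156$ ($G = -28 - 128 = -156$)
$G - m{\left(30 \right)} = -156 - 30^{2} = -156 - 900 = -1056$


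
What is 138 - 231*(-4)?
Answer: 1062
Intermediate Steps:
138 - 231*(-4) = 138 - 21*(-44) = 138 + 924 = 1062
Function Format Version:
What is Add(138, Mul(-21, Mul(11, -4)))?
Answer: 1062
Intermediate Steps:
Add(138, Mul(-21, Mul(11, -4))) = Add(138, Mul(-21, -44)) = Add(138, 924) = 1062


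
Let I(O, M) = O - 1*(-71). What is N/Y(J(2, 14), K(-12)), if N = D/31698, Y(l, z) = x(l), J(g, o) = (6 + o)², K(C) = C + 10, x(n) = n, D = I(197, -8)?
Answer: 67/3169800 ≈ 2.1137e-5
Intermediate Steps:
I(O, M) = 71 + O (I(O, M) = O + 71 = 71 + O)
D = 268 (D = 71 + 197 = 268)
K(C) = 10 + C
Y(l, z) = l
N = 134/15849 (N = 268/31698 = 268*(1/31698) = 134/15849 ≈ 0.0084548)
N/Y(J(2, 14), K(-12)) = 134/(15849*((6 + 14)²)) = 134/(15849*(20²)) = (134/15849)/400 = (134/15849)*(1/400) = 67/3169800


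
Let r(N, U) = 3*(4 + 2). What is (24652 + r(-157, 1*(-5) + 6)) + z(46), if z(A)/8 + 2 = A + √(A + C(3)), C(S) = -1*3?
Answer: 25022 + 8*√43 ≈ 25074.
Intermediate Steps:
C(S) = -3
r(N, U) = 18 (r(N, U) = 3*6 = 18)
z(A) = -16 + 8*A + 8*√(-3 + A) (z(A) = -16 + 8*(A + √(A - 3)) = -16 + 8*(A + √(-3 + A)) = -16 + (8*A + 8*√(-3 + A)) = -16 + 8*A + 8*√(-3 + A))
(24652 + r(-157, 1*(-5) + 6)) + z(46) = (24652 + 18) + (-16 + 8*46 + 8*√(-3 + 46)) = 24670 + (-16 + 368 + 8*√43) = 24670 + (352 + 8*√43) = 25022 + 8*√43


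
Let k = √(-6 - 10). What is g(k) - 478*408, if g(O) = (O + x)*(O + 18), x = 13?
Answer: -194806 + 124*I ≈ -1.9481e+5 + 124.0*I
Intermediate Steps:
k = 4*I (k = √(-16) = 4*I ≈ 4.0*I)
g(O) = (13 + O)*(18 + O) (g(O) = (O + 13)*(O + 18) = (13 + O)*(18 + O))
g(k) - 478*408 = (234 + (4*I)² + 31*(4*I)) - 478*408 = (234 - 16 + 124*I) - 195024 = (218 + 124*I) - 195024 = -194806 + 124*I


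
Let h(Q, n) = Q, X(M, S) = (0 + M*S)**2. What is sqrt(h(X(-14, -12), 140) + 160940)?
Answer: 38*sqrt(131) ≈ 434.93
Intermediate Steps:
X(M, S) = M**2*S**2 (X(M, S) = (M*S)**2 = M**2*S**2)
sqrt(h(X(-14, -12), 140) + 160940) = sqrt((-14)**2*(-12)**2 + 160940) = sqrt(196*144 + 160940) = sqrt(28224 + 160940) = sqrt(189164) = 38*sqrt(131)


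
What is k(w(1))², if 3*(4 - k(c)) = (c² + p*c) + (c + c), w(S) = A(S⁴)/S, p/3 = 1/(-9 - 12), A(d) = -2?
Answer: 6724/441 ≈ 15.247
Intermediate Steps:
p = -⅐ (p = 3/(-9 - 12) = 3/(-21) = 3*(-1/21) = -⅐ ≈ -0.14286)
w(S) = -2/S
k(c) = 4 - 13*c/21 - c²/3 (k(c) = 4 - ((c² - c/7) + (c + c))/3 = 4 - ((c² - c/7) + 2*c)/3 = 4 - (c² + 13*c/7)/3 = 4 + (-13*c/21 - c²/3) = 4 - 13*c/21 - c²/3)
k(w(1))² = (4 - (-26)/(21*1) - (-2/1)²/3)² = (4 - (-26)/21 - (-2*1)²/3)² = (4 - 13/21*(-2) - ⅓*(-2)²)² = (4 + 26/21 - ⅓*4)² = (4 + 26/21 - 4/3)² = (82/21)² = 6724/441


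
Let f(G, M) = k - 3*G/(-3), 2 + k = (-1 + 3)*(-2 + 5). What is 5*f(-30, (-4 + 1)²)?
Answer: -130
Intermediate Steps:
k = 4 (k = -2 + (-1 + 3)*(-2 + 5) = -2 + 2*3 = -2 + 6 = 4)
f(G, M) = 4 + G (f(G, M) = 4 - 3*G/(-3) = 4 - 3*G*(-1)/3 = 4 - (-1)*G = 4 + G)
5*f(-30, (-4 + 1)²) = 5*(4 - 30) = 5*(-26) = -130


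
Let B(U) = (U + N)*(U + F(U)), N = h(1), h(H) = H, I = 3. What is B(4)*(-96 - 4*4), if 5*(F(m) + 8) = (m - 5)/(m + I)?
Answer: 2256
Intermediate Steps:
N = 1
F(m) = -8 + (-5 + m)/(5*(3 + m)) (F(m) = -8 + ((m - 5)/(m + 3))/5 = -8 + ((-5 + m)/(3 + m))/5 = -8 + (-5 + m)/(5*(3 + m)))
B(U) = (1 + U)*(U + (-125 - 39*U)/(5*(3 + U))) (B(U) = (U + 1)*(U + (-125 - 39*U)/(5*(3 + U))) = (1 + U)*(U + (-125 - 39*U)/(5*(3 + U))))
B(4)*(-96 - 4*4) = ((-125 - 149*4 - 19*4² + 5*4³)/(5*(3 + 4)))*(-96 - 4*4) = ((⅕)*(-125 - 596 - 19*16 + 5*64)/7)*(-96 - 16) = ((⅕)*(⅐)*(-125 - 596 - 304 + 320))*(-112) = ((⅕)*(⅐)*(-705))*(-112) = -141/7*(-112) = 2256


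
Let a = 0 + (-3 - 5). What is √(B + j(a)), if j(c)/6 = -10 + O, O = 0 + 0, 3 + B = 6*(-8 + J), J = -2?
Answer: I*√123 ≈ 11.091*I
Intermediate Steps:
B = -63 (B = -3 + 6*(-8 - 2) = -3 + 6*(-10) = -3 - 60 = -63)
a = -8 (a = 0 - 8 = -8)
O = 0
j(c) = -60 (j(c) = 6*(-10 + 0) = 6*(-10) = -60)
√(B + j(a)) = √(-63 - 60) = √(-123) = I*√123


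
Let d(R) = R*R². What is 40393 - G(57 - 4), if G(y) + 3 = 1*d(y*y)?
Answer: -22164320733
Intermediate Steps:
d(R) = R³
G(y) = -3 + y⁶ (G(y) = -3 + 1*(y*y)³ = -3 + 1*(y²)³ = -3 + 1*y⁶ = -3 + y⁶)
40393 - G(57 - 4) = 40393 - (-3 + (57 - 4)⁶) = 40393 - (-3 + 53⁶) = 40393 - (-3 + 22164361129) = 40393 - 1*22164361126 = 40393 - 22164361126 = -22164320733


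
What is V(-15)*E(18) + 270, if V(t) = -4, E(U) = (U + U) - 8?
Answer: 158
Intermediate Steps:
E(U) = -8 + 2*U (E(U) = 2*U - 8 = -8 + 2*U)
V(-15)*E(18) + 270 = -4*(-8 + 2*18) + 270 = -4*(-8 + 36) + 270 = -4*28 + 270 = -112 + 270 = 158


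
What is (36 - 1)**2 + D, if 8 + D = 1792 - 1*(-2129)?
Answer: 5138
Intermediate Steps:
D = 3913 (D = -8 + (1792 - 1*(-2129)) = -8 + (1792 + 2129) = -8 + 3921 = 3913)
(36 - 1)**2 + D = (36 - 1)**2 + 3913 = 35**2 + 3913 = 1225 + 3913 = 5138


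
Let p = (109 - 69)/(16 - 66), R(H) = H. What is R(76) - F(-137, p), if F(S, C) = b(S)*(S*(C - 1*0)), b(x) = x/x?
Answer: -168/5 ≈ -33.600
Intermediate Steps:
b(x) = 1
p = -4/5 (p = 40/(-50) = 40*(-1/50) = -4/5 ≈ -0.80000)
F(S, C) = C*S (F(S, C) = 1*(S*(C - 1*0)) = 1*(S*(C + 0)) = 1*(S*C) = 1*(C*S) = C*S)
R(76) - F(-137, p) = 76 - (-4)*(-137)/5 = 76 - 1*548/5 = 76 - 548/5 = -168/5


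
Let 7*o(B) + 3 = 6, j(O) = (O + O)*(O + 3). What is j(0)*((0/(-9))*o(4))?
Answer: 0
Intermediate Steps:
j(O) = 2*O*(3 + O) (j(O) = (2*O)*(3 + O) = 2*O*(3 + O))
o(B) = 3/7 (o(B) = -3/7 + (⅐)*6 = -3/7 + 6/7 = 3/7)
j(0)*((0/(-9))*o(4)) = (2*0*(3 + 0))*((0/(-9))*(3/7)) = (2*0*3)*((0*(-⅑))*(3/7)) = 0*(0*(3/7)) = 0*0 = 0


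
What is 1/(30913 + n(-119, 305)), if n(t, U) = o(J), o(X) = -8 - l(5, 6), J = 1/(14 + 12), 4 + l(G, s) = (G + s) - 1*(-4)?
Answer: 1/30894 ≈ 3.2369e-5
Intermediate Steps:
l(G, s) = G + s (l(G, s) = -4 + ((G + s) - 1*(-4)) = -4 + ((G + s) + 4) = -4 + (4 + G + s) = G + s)
J = 1/26 ≈ 0.038462
o(X) = -19 (o(X) = -8 - (5 + 6) = -8 - 1*11 = -8 - 11 = -19)
n(t, U) = -19
1/(30913 + n(-119, 305)) = 1/(30913 - 19) = 1/30894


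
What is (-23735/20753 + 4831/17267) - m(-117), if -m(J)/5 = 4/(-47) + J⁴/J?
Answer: -134872464238984419/16842076397 ≈ -8.0081e+6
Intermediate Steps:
m(J) = 20/47 - 5*J³ (m(J) = -5*(4/(-47) + J⁴/J) = -5*(4*(-1/47) + J³) = -5*(-4/47 + J³) = 20/47 - 5*J³)
(-23735/20753 + 4831/17267) - m(-117) = (-23735/20753 + 4831/17267) - (20/47 - 5*(-117)³) = (-23735*1/20753 + 4831*(1/17267)) - (20/47 - 5*(-1601613)) = (-23735/20753 + 4831/17267) - (20/47 + 8008065) = -309574502/358342051 - 1*376379075/47 = -309574502/358342051 - 376379075/47 = -134872464238984419/16842076397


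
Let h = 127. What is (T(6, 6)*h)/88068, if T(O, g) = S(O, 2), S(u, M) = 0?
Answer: 0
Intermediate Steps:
T(O, g) = 0
(T(6, 6)*h)/88068 = (0*127)/88068 = 0*(1/88068) = 0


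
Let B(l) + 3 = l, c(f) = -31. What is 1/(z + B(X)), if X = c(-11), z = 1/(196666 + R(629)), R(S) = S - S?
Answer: -196666/6686643 ≈ -0.029412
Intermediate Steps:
R(S) = 0
z = 1/196666 (z = 1/(196666 + 0) = 1/196666 ≈ 5.0848e-6)
X = -31
B(l) = -3 + l
1/(z + B(X)) = 1/(1/196666 + (-3 - 31)) = 1/(1/196666 - 34) = 1/(-6686643/196666) = -196666/6686643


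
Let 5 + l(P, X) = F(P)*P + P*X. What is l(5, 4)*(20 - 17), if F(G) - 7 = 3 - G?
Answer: 120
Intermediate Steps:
F(G) = 10 - G (F(G) = 7 + (3 - G) = 10 - G)
l(P, X) = -5 + P*X + P*(10 - P) (l(P, X) = -5 + ((10 - P)*P + P*X) = -5 + (P*(10 - P) + P*X) = -5 + (P*X + P*(10 - P)) = -5 + P*X + P*(10 - P))
l(5, 4)*(20 - 17) = (-5 + 5*4 - 1*5*(-10 + 5))*(20 - 17) = (-5 + 20 - 1*5*(-5))*3 = (-5 + 20 + 25)*3 = 40*3 = 120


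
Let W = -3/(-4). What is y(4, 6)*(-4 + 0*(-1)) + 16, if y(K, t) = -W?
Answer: 19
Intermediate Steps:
W = ¾ (W = -3*(-¼) = ¾ ≈ 0.75000)
y(K, t) = -¾ (y(K, t) = -1*¾ = -¾)
y(4, 6)*(-4 + 0*(-1)) + 16 = -3*(-4 + 0*(-1))/4 + 16 = -3*(-4 + 0)/4 + 16 = -¾*(-4) + 16 = 3 + 16 = 19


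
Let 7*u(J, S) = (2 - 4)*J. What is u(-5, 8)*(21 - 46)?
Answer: -250/7 ≈ -35.714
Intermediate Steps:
u(J, S) = -2*J/7 (u(J, S) = ((2 - 4)*J)/7 = (-2*J)/7 = -2*J/7)
u(-5, 8)*(21 - 46) = (-2/7*(-5))*(21 - 46) = (10/7)*(-25) = -250/7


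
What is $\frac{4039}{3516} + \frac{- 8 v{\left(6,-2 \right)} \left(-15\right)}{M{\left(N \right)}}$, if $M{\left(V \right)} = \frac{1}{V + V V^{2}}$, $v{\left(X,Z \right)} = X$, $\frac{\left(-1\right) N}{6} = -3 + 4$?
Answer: $- \frac{561993401}{3516} \approx -1.5984 \cdot 10^{5}$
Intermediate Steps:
$N = -6$ ($N = - 6 \left(-3 + 4\right) = \left(-6\right) 1 = -6$)
$M{\left(V \right)} = \frac{1}{V + V^{3}}$
$\frac{4039}{3516} + \frac{- 8 v{\left(6,-2 \right)} \left(-15\right)}{M{\left(N \right)}} = \frac{4039}{3516} + \frac{\left(-8\right) 6 \left(-15\right)}{\frac{1}{-6 + \left(-6\right)^{3}}} = 4039 \cdot \frac{1}{3516} + \frac{\left(-48\right) \left(-15\right)}{\frac{1}{-6 - 216}} = \frac{4039}{3516} + \frac{720}{\frac{1}{-222}} = \frac{4039}{3516} + \frac{720}{- \frac{1}{222}} = \frac{4039}{3516} + 720 \left(-222\right) = \frac{4039}{3516} - 159840 = - \frac{561993401}{3516}$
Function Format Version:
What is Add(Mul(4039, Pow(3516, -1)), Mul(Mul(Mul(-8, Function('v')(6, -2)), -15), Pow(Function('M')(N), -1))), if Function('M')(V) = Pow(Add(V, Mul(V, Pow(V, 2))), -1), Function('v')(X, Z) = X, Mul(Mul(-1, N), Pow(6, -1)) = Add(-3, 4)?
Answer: Rational(-561993401, 3516) ≈ -1.5984e+5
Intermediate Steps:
N = -6 (N = Mul(-6, Add(-3, 4)) = Mul(-6, 1) = -6)
Function('M')(V) = Pow(Add(V, Pow(V, 3)), -1)
Add(Mul(4039, Pow(3516, -1)), Mul(Mul(Mul(-8, Function('v')(6, -2)), -15), Pow(Function('M')(N), -1))) = Add(Mul(4039, Pow(3516, -1)), Mul(Mul(Mul(-8, 6), -15), Pow(Pow(Add(-6, Pow(-6, 3)), -1), -1))) = Add(Mul(4039, Rational(1, 3516)), Mul(Mul(-48, -15), Pow(Pow(Add(-6, -216), -1), -1))) = Add(Rational(4039, 3516), Mul(720, Pow(Pow(-222, -1), -1))) = Add(Rational(4039, 3516), Mul(720, Pow(Rational(-1, 222), -1))) = Add(Rational(4039, 3516), Mul(720, -222)) = Add(Rational(4039, 3516), -159840) = Rational(-561993401, 3516)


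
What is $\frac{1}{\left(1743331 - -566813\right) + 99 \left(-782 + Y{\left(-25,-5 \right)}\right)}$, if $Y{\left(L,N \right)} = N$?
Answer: $\frac{1}{2232231} \approx 4.4798 \cdot 10^{-7}$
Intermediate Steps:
$\frac{1}{\left(1743331 - -566813\right) + 99 \left(-782 + Y{\left(-25,-5 \right)}\right)} = \frac{1}{\left(1743331 - -566813\right) + 99 \left(-782 - 5\right)} = \frac{1}{\left(1743331 + 566813\right) + 99 \left(-787\right)} = \frac{1}{2310144 - 77913} = \frac{1}{2232231}$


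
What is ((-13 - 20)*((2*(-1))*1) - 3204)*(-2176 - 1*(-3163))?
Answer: -3097206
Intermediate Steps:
((-13 - 20)*((2*(-1))*1) - 3204)*(-2176 - 1*(-3163)) = (-(-66) - 3204)*(-2176 + 3163) = (-33*(-2) - 3204)*987 = (66 - 3204)*987 = -3138*987 = -3097206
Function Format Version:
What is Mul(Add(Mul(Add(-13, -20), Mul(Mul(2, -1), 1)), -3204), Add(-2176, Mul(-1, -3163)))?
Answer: -3097206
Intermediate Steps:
Mul(Add(Mul(Add(-13, -20), Mul(Mul(2, -1), 1)), -3204), Add(-2176, Mul(-1, -3163))) = Mul(Add(Mul(-33, Mul(-2, 1)), -3204), Add(-2176, 3163)) = Mul(Add(Mul(-33, -2), -3204), 987) = Mul(Add(66, -3204), 987) = Mul(-3138, 987) = -3097206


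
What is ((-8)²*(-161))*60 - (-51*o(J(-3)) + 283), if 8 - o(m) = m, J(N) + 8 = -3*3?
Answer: -617248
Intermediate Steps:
J(N) = -17 (J(N) = -8 - 3*3 = -8 - 9 = -17)
o(m) = 8 - m
((-8)²*(-161))*60 - (-51*o(J(-3)) + 283) = ((-8)²*(-161))*60 - (-51*(8 - 1*(-17)) + 283) = (64*(-161))*60 - (-51*(8 + 17) + 283) = -10304*60 - (-51*25 + 283) = -618240 - (-1275 + 283) = -618240 - 1*(-992) = -618240 + 992 = -617248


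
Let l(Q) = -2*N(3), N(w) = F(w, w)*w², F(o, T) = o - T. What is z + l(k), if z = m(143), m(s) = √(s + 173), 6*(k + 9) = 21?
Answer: 2*√79 ≈ 17.776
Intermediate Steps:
k = -11/2 (k = -9 + (⅙)*21 = -9 + 7/2 = -11/2 ≈ -5.5000)
N(w) = 0 (N(w) = (w - w)*w² = 0*w² = 0)
m(s) = √(173 + s)
l(Q) = 0 (l(Q) = -2*0 = 0)
z = 2*√79 (z = √(173 + 143) = √316 = 2*√79 ≈ 17.776)
z + l(k) = 2*√79 + 0 = 2*√79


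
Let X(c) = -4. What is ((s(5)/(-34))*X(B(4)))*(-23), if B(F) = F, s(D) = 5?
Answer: -230/17 ≈ -13.529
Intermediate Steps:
((s(5)/(-34))*X(B(4)))*(-23) = ((5/(-34))*(-4))*(-23) = ((5*(-1/34))*(-4))*(-23) = -5/34*(-4)*(-23) = (10/17)*(-23) = -230/17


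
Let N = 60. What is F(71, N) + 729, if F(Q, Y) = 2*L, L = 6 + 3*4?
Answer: 765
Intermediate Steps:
L = 18 (L = 6 + 12 = 18)
F(Q, Y) = 36 (F(Q, Y) = 2*18 = 36)
F(71, N) + 729 = 36 + 729 = 765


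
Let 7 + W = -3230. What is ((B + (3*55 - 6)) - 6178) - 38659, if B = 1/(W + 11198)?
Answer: -355681557/7961 ≈ -44678.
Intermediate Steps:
W = -3237 (W = -7 - 3230 = -3237)
B = 1/7961 (B = 1/(-3237 + 11198) = 1/7961 ≈ 0.00012561)
((B + (3*55 - 6)) - 6178) - 38659 = ((1/7961 + (3*55 - 6)) - 6178) - 38659 = ((1/7961 + (165 - 6)) - 6178) - 38659 = ((1/7961 + 159) - 6178) - 38659 = (1265800/7961 - 6178) - 38659 = -47917258/7961 - 38659 = -355681557/7961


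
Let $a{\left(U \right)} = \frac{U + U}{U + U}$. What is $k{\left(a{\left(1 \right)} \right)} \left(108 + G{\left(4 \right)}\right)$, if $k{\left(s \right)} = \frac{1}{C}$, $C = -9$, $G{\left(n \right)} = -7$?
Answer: $- \frac{101}{9} \approx -11.222$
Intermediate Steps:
$a{\left(U \right)} = 1$ ($a{\left(U \right)} = \frac{2 U}{2 U} = 2 U \frac{1}{2 U} = 1$)
$k{\left(s \right)} = - \frac{1}{9}$ ($k{\left(s \right)} = \frac{1}{-9} = - \frac{1}{9}$)
$k{\left(a{\left(1 \right)} \right)} \left(108 + G{\left(4 \right)}\right) = - \frac{108 - 7}{9} = \left(- \frac{1}{9}\right) 101 = - \frac{101}{9}$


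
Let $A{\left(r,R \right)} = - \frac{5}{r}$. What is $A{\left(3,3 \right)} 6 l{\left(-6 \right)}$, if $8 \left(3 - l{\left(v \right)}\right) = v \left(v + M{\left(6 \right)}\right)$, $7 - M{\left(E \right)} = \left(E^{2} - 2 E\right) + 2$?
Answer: $\frac{315}{2} \approx 157.5$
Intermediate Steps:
$M{\left(E \right)} = 5 - E^{2} + 2 E$ ($M{\left(E \right)} = 7 - \left(\left(E^{2} - 2 E\right) + 2\right) = 7 - \left(2 + E^{2} - 2 E\right) = 5 - E^{2} + 2 E$)
$l{\left(v \right)} = 3 - \frac{v \left(-19 + v\right)}{8}$ ($l{\left(v \right)} = 3 - \frac{v \left(v + \left(5 - 6^{2} + 2 \cdot 6\right)\right)}{8} = 3 - \frac{v \left(v + \left(5 - 36 + 12\right)\right)}{8} = 3 - \frac{v \left(v - 19\right)}{8} = 3 - \frac{v \left(-19 + v\right)}{8}$)
$A{\left(3,3 \right)} 6 l{\left(-6 \right)} = - \frac{5}{3} \cdot 6 \left(3 - \frac{\left(-6\right)^{2}}{8} + \frac{19}{8} \left(-6\right)\right) = \left(-5\right) \frac{1}{3} \cdot 6 \left(3 - \frac{9}{2} - \frac{57}{4}\right) = \left(- \frac{5}{3}\right) 6 \left(3 - \frac{9}{2} - \frac{57}{4}\right) = \left(-10\right) \left(- \frac{63}{4}\right) = \frac{315}{2}$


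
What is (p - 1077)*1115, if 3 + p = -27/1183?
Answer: -1424598705/1183 ≈ -1.2042e+6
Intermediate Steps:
p = -3576/1183 (p = -3 - 27/1183 = -3576/1183 ≈ -3.0228)
(p - 1077)*1115 = (-3576/1183 - 1077)*1115 = -1277667/1183*1115 = -1424598705/1183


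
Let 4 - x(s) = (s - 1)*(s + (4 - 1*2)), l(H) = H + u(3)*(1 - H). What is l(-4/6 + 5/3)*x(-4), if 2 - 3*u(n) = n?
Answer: -6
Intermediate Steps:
u(n) = 2/3 - n/3
l(H) = -1/3 + 4*H/3 (l(H) = H + (2/3 - 1/3*3)*(1 - H) = H + (2/3 - 1)*(1 - H) = H - (1 - H)/3 = H + (-1/3 + H/3) = -1/3 + 4*H/3)
x(s) = 4 - (-1 + s)*(2 + s) (x(s) = 4 - (s - 1)*(s + (4 - 1*2)) = 4 - (-1 + s)*(s + (4 - 2)) = 4 - (-1 + s)*(s + 2) = 4 - (-1 + s)*(2 + s))
l(-4/6 + 5/3)*x(-4) = (-1/3 + 4*(-4/6 + 5/3)/3)*(6 - 1*(-4) - 1*(-4)**2) = (-1/3 + 4*(-4*1/6 + 5*(1/3))/3)*(6 + 4 - 1*16) = (-1/3 + 4*(-2/3 + 5/3)/3)*(6 + 4 - 16) = (-1/3 + (4/3)*1)*(-6) = (-1/3 + 4/3)*(-6) = 1*(-6) = -6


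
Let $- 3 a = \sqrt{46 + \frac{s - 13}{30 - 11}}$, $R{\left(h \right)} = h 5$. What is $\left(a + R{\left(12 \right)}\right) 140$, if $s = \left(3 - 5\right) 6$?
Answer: $8400 - \frac{140 \sqrt{16131}}{57} \approx 8088.0$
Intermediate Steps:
$s = -12$ ($s = \left(-2\right) 6 = -12$)
$R{\left(h \right)} = 5 h$
$a = - \frac{\sqrt{16131}}{57}$ ($a = - \frac{\sqrt{46 + \frac{-12 - 13}{30 - 11}}}{3} = - \frac{\sqrt{46 - \frac{25}{19}}}{3} = - \frac{\sqrt{\frac{849}{19}}}{3} = - \frac{\frac{1}{19} \sqrt{16131}}{3} = - \frac{\sqrt{16131}}{57} \approx -2.2282$)
$\left(a + R{\left(12 \right)}\right) 140 = \left(- \frac{\sqrt{16131}}{57} + 5 \cdot 12\right) 140 = \left(- \frac{\sqrt{16131}}{57} + 60\right) 140 = \left(60 - \frac{\sqrt{16131}}{57}\right) 140 = 8400 - \frac{140 \sqrt{16131}}{57}$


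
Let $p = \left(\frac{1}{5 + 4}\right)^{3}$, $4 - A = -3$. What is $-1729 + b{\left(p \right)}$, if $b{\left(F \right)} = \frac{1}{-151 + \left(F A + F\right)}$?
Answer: $- \frac{190313488}{110071} \approx -1729.0$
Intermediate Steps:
$A = 7$ ($A = 4 - -3 = 4 + 3 = 7$)
$p = \frac{1}{729}$ ($p = \left(\frac{1}{9}\right)^{3} = \frac{1}{729} \approx 0.0013717$)
$b{\left(F \right)} = \frac{1}{-151 + 8 F}$ ($b{\left(F \right)} = \frac{1}{-151 + \left(F 7 + F\right)} = \frac{1}{-151 + \left(7 F + F\right)} = \frac{1}{-151 + 8 F}$)
$-1729 + b{\left(p \right)} = -1729 + \frac{1}{-151 + 8 \cdot \frac{1}{729}} = -1729 + \frac{1}{-151 + \frac{8}{729}} = -1729 + \frac{1}{- \frac{110071}{729}} = -1729 - \frac{729}{110071} = - \frac{190313488}{110071}$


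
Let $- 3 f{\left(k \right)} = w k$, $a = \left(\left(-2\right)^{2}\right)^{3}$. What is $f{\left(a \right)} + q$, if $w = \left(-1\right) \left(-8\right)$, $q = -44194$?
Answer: $- \frac{133094}{3} \approx -44365.0$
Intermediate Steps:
$w = 8$
$a = 64$ ($a = 4^{3} = 64$)
$f{\left(k \right)} = - \frac{8 k}{3}$
$f{\left(a \right)} + q = \left(- \frac{8}{3}\right) 64 - 44194 = - \frac{512}{3} - 44194 = - \frac{133094}{3}$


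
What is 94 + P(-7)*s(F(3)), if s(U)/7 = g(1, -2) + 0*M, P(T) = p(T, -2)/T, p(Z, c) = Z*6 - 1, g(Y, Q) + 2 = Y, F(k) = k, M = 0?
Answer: 51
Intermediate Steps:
g(Y, Q) = -2 + Y
p(Z, c) = -1 + 6*Z (p(Z, c) = 6*Z - 1 = -1 + 6*Z)
P(T) = (-1 + 6*T)/T
s(U) = -7 (s(U) = 7*((-2 + 1) + 0*0) = 7*(-1 + 0) = 7*(-1) = -7)
94 + P(-7)*s(F(3)) = 94 + (6 - 1/(-7))*(-7) = 94 + (6 - 1*(-⅐))*(-7) = 94 + (6 + ⅐)*(-7) = 94 + (43/7)*(-7) = 94 - 43 = 51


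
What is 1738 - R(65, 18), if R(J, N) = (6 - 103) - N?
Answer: 1853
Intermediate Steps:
R(J, N) = -97 - N
1738 - R(65, 18) = 1738 - (-97 - 1*18) = 1738 - (-97 - 18) = 1738 - 1*(-115) = 1738 + 115 = 1853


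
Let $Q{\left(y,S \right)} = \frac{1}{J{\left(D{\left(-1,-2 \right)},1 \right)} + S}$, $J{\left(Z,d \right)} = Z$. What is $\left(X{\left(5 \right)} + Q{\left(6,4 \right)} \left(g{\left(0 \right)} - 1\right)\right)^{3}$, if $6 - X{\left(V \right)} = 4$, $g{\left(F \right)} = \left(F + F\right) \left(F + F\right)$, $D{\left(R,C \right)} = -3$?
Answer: $1$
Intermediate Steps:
$g{\left(F \right)} = 4 F^{2}$ ($g{\left(F \right)} = 2 F 2 F = 4 F^{2}$)
$X{\left(V \right)} = 2$ ($X{\left(V \right)} = 6 - 4 = 2$)
$Q{\left(y,S \right)} = \frac{1}{-3 + S}$
$\left(X{\left(5 \right)} + Q{\left(6,4 \right)} \left(g{\left(0 \right)} - 1\right)\right)^{3} = \left(2 + \frac{4 \cdot 0^{2} - 1}{-3 + 4}\right)^{3} = \left(2 + \frac{4 \cdot 0 - 1}{1}\right)^{3} = \left(2 + 1 \left(0 - 1\right)\right)^{3} = \left(2 + 1 \left(-1\right)\right)^{3} = \left(2 - 1\right)^{3} = 1^{3} = 1$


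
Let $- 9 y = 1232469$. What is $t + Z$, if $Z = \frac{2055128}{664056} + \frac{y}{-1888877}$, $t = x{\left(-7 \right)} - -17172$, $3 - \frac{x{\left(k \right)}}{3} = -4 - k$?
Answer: $\frac{2692894708185902}{156790013139} \approx 17175.0$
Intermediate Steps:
$y = -136941$ ($y = \left(- \frac{1}{9}\right) 1232469 = -136941$)
$x{\left(k \right)} = 21 + 3 k$ ($x{\left(k \right)} = 9 - 3 \left(-4 - k\right) = 9 + \left(12 + 3 k\right) = 21 + 3 k$)
$t = 17172$ ($t = \left(21 + 3 \left(-7\right)\right) - -17172 = \left(21 - 21\right) + 17172 = 0 + 17172 = 17172$)
$Z = \frac{496602562994}{156790013139}$ ($Z = \frac{2055128}{664056} - \frac{136941}{-1888877} = 2055128 \cdot \frac{1}{664056} - - \frac{136941}{1888877} = \frac{256891}{83007} + \frac{136941}{1888877} = \frac{496602562994}{156790013139} \approx 3.1673$)
$t + Z = 17172 + \frac{496602562994}{156790013139} = \frac{2692894708185902}{156790013139}$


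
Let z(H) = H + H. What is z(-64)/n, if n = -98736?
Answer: 8/6171 ≈ 0.0012964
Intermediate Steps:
z(H) = 2*H
z(-64)/n = (2*(-64))/(-98736) = -128*(-1/98736) = 8/6171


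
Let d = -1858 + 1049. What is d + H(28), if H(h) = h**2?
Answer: -25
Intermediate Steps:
d = -809
d + H(28) = -809 + 28**2 = -809 + 784 = -25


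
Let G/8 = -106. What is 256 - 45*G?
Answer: 38416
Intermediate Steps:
G = -848 (G = 8*(-106) = -848)
256 - 45*G = 256 - 45*(-848) = 256 + 38160 = 38416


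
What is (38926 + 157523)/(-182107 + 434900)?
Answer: 196449/252793 ≈ 0.77711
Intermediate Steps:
(38926 + 157523)/(-182107 + 434900) = 196449/252793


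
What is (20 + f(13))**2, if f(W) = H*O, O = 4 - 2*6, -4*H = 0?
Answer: 400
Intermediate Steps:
H = 0 (H = -1/4*0 = 0)
O = -8 (O = 4 - 12 = -8)
f(W) = 0 (f(W) = 0*(-8) = 0)
(20 + f(13))**2 = (20 + 0)**2 = 20**2 = 400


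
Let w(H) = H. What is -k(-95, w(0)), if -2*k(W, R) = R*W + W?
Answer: -95/2 ≈ -47.500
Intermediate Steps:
k(W, R) = -W/2 - R*W/2 (k(W, R) = -(R*W + W)/2 = -(W + R*W)/2 = -W/2 - R*W/2)
-k(-95, w(0)) = -(-1)*(-95)*(1 + 0)/2 = -(-1)*(-95)/2 = -1*95/2 = -95/2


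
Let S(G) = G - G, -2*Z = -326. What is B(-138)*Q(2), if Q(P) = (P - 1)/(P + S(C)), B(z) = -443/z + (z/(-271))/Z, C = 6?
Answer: 19587683/12191748 ≈ 1.6066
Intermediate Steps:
Z = 163 (Z = -½*(-326) = 163)
S(G) = 0
B(z) = -443/z - z/44173 (B(z) = -443/z + (z/(-271))/163 = -443/z + (z*(-1/271))*(1/163) = -443/z - z/271*(1/163) = -443/z - z/44173)
Q(P) = (-1 + P)/P (Q(P) = (P - 1)/(P + 0) = (-1 + P)/P)
B(-138)*Q(2) = (-443/(-138) - 1/44173*(-138))*((-1 + 2)/2) = (-443*(-1/138) + 138/44173)*((½)*1) = (443/138 + 138/44173)*(½) = (19587683/6095874)*(½) = 19587683/12191748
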